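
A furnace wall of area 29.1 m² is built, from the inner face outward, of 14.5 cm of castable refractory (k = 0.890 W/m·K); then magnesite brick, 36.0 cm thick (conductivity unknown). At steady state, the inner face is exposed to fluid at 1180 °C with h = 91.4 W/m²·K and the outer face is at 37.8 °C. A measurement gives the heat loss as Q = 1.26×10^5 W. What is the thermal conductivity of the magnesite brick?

ΣR = ΔT/Q = |1180 − 37.8|/1.26×10^5 = 0.009065 K/W
Known resistances:
  R_conv,in = 1/(hA) = 1/(91.4·29.1) = 3.760×10^-4 K/W
  R_castable refractory = L/(kA) = 0.145/(0.890·29.1) = 0.005599 K/W
R_magnesite brick = ΣR − ΣR_known = 0.009065 − 0.005975 = 0.003090 K/W
L/(kA) = 0.003090 ⇒ k = 0.360/(0.003090·29.1) = 4.00 W/m·K

k = 4.00 W/m·K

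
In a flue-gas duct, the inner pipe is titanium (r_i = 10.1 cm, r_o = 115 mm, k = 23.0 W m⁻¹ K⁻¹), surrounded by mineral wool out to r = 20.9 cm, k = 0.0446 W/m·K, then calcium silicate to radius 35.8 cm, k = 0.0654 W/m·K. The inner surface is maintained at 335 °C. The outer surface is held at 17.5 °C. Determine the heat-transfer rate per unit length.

Q' = 92.2 W/m

Treat each layer as a resistance in series:
  R'_titanium = ln(0.115/0.101)/(2πk) = 0.1298/(2π·23.0) = 8.983×10^-4 m·K/W
  R'_mineral wool = ln(0.209/0.115)/(2πk) = 0.5974/(2π·0.0446) = 2.132 m·K/W
  R'_calcium silicate = ln(0.358/0.209)/(2πk) = 0.5382/(2π·0.0654) = 1.310 m·K/W
ΣR = 8.983×10^-4 + 2.132 + 1.310 = 3.443 m·K/W
Q' = ΔT/ΣR = (335 °C − 17.5 °C)/3.443 = 92.2 W/m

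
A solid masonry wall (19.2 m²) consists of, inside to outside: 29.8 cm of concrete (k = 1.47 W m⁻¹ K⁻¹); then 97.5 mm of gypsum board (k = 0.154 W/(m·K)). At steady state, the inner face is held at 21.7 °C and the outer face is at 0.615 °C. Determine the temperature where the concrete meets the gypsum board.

T = 16.6 °C

Series thermal resistances, inner to outer:
  R_concrete = L/(kA) = 0.298/(1.47·19.2) = 0.01056 K/W
  R_gypsum board = L/(kA) = 0.0975/(0.154·19.2) = 0.03297 K/W
ΣR = 0.01056 + 0.03297 = 0.04353 K/W
Q = ΔT/ΣR = (21.7 °C − 0.615 °C)/0.04353 = 484.4 W
From the inner boundary to the concrete/gypsum board interface, ΣR_partial = 0.01056 K/W.
T_interface = T_in − Q·ΣR_partial = 21.7 °C − (484.4)(0.01056) = 16.6 °C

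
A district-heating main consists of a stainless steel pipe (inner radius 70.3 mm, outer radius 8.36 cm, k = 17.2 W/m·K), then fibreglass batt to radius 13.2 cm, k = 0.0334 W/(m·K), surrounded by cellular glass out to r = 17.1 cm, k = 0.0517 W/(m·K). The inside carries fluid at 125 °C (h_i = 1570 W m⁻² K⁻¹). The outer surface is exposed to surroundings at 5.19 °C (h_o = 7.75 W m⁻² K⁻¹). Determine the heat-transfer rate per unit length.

Series thermal resistances, inner to outer:
  R'_conv,in = 1/(2πr h) = 1/(2π·0.0703·1570) = 0.001442 m·K/W
  R'_stainless steel = ln(0.0836/0.0703)/(2πk) = 0.1733/(2π·17.2) = 0.001603 m·K/W
  R'_fibreglass batt = ln(0.132/0.0836)/(2πk) = 0.4568/(2π·0.0334) = 2.177 m·K/W
  R'_cellular glass = ln(0.171/0.132)/(2πk) = 0.2589/(2π·0.0517) = 0.7969 m·K/W
  R'_conv,out = 1/(2πr h) = 1/(2π·0.171·7.75) = 0.1201 m·K/W
ΣR = 0.001442 + 0.001603 + 2.177 + 0.7969 + 0.1201 = 3.097 m·K/W
Q' = ΔT/ΣR = (125 °C − 5.19 °C)/3.097 = 38.7 W/m

Q' = 38.7 W/m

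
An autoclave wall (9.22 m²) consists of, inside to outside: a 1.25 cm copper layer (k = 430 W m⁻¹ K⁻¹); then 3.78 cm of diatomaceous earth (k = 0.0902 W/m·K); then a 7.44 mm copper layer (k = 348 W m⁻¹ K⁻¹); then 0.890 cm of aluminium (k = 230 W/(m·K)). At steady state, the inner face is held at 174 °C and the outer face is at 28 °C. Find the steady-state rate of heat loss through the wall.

Q = 3.21 kW

Treat each layer as a resistance in series:
  R_copper = L/(kA) = 0.0125/(430·9.22) = 3.153×10^-6 K/W
  R_diatomaceous earth = L/(kA) = 0.0378/(0.0902·9.22) = 0.04545 K/W
  R_copper = L/(kA) = 0.00744/(348·9.22) = 2.319×10^-6 K/W
  R_aluminium = L/(kA) = 0.00890/(230·9.22) = 4.197×10^-6 K/W
ΣR = 3.153×10^-6 + 0.04545 + 2.319×10^-6 + 4.197×10^-6 = 0.04546 K/W
Q = ΔT/ΣR = (174 °C − 28 °C)/0.04546 = 3210 W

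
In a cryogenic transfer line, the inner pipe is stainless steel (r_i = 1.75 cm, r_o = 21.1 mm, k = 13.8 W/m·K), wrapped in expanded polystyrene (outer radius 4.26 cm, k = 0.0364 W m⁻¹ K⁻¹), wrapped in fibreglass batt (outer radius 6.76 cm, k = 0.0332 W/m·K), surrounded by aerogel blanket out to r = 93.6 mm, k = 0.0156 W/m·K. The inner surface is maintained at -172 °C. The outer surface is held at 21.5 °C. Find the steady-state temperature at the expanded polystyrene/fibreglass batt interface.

Series thermal resistances, inner to outer:
  R'_stainless steel = ln(0.0211/0.0175)/(2πk) = 0.1871/(2π·13.8) = 0.002157 m·K/W
  R'_expanded polystyrene = ln(0.0426/0.0211)/(2πk) = 0.7026/(2π·0.0364) = 3.072 m·K/W
  R'_fibreglass batt = ln(0.0676/0.0426)/(2πk) = 0.4618/(2π·0.0332) = 2.214 m·K/W
  R'_aerogel blanket = ln(0.0936/0.0676)/(2πk) = 0.3254/(2π·0.0156) = 3.320 m·K/W
ΣR = 0.002157 + 3.072 + 2.214 + 3.320 = 8.608 m·K/W
Q' = ΔT/ΣR = (-172 °C − 21.5 °C)/8.608 = -22.48 W/m
From the inner boundary to the expanded polystyrene/fibreglass batt interface, ΣR_partial = 3.074 m·K/W.
T_interface = T_in − Q'·ΣR_partial = -172 °C − (-22.48)(3.074) = -103 °C

T = -103 °C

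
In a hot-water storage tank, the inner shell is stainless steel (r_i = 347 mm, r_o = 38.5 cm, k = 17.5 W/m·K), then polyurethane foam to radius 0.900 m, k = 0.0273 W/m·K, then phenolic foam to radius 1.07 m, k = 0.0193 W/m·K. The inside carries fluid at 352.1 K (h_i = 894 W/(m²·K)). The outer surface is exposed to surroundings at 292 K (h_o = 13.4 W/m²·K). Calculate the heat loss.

Resistance network (inner→outer):
  R_conv,in = 1/(4πr²h) = 1/(4π·0.347²·894) = 7.393×10^-4 K/W
  R_stainless steel = (1/0.347 − 1/0.385)/(4πk) = 0.2844/(4π·17.5) = 0.001293 K/W
  R_polyurethane foam = (1/0.385 − 1/0.900)/(4πk) = 1.486/(4π·0.0273) = 4.332 K/W
  R_phenolic foam = (1/0.900 − 1/1.07)/(4πk) = 0.1765/(4π·0.0193) = 0.7279 K/W
  R_conv,out = 1/(4πr²h) = 1/(4π·1.07²·13.4) = 0.005187 K/W
ΣR = 7.393×10^-4 + 0.001293 + 4.332 + 0.7279 + 0.005187 = 5.067 K/W
Q = ΔT/ΣR = (352.1 K − 292 K)/5.067 = 11.9 W

Q = 11.9 W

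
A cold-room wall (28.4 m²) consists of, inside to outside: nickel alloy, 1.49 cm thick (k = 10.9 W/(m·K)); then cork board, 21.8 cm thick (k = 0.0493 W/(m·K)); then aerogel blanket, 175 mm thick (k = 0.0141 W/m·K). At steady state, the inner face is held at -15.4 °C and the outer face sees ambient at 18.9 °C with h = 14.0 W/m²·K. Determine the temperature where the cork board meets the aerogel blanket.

T = -6.43 °C

Series thermal resistances, inner to outer:
  R_nickel alloy = L/(kA) = 0.0149/(10.9·28.4) = 4.813×10^-5 K/W
  R_cork board = L/(kA) = 0.218/(0.0493·28.4) = 0.1557 K/W
  R_aerogel blanket = L/(kA) = 0.175/(0.0141·28.4) = 0.4370 K/W
  R_conv,out = 1/(hA) = 1/(14.0·28.4) = 0.002515 K/W
ΣR = 4.813×10^-5 + 0.1557 + 0.4370 + 0.002515 = 0.5953 K/W
Q = ΔT/ΣR = (-15.4 °C − 18.9 °C)/0.5953 = -57.62 W
From the inner boundary to the cork board/aerogel blanket interface, ΣR_partial = 0.1557 K/W.
T_interface = T_in − Q·ΣR_partial = -15.4 °C − (-57.62)(0.1557) = -6.43 °C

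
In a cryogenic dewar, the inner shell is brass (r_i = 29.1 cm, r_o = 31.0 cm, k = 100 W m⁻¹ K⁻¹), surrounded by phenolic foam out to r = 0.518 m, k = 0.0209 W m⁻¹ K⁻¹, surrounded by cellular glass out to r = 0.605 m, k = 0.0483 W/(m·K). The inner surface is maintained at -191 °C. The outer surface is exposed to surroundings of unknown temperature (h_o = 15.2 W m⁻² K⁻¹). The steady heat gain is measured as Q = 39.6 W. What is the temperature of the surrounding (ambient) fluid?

Series resistances:
  R_brass = (1/0.291 − 1/0.310)/(4πk) = 0.2106/(4π·100) = 1.676×10^-4 K/W
  R_phenolic foam = (1/0.310 − 1/0.518)/(4πk) = 1.295/(4π·0.0209) = 4.932 K/W
  R_cellular glass = (1/0.518 − 1/0.605)/(4πk) = 0.2776/(4π·0.0483) = 0.4574 K/W
  R_conv,out = 1/(4πr²h) = 1/(4π·0.605²·15.2) = 0.01430 K/W
ΣR = 5.404 K/W
ΔT = Q·ΣR = 39.6 × 5.404 = 214.0 K
Heat flows inward, so T_out = T_in + ΔT = -191 + 214.0 = 23.0 °C

T_out = 23.0 °C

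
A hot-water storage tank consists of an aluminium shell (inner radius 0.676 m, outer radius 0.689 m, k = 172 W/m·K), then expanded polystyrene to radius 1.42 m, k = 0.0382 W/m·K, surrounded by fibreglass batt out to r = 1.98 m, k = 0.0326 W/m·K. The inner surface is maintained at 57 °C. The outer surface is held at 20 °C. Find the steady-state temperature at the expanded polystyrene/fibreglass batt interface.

T = 28.8 °C

Treat each layer as a resistance in series:
  R_aluminium = (1/0.676 − 1/0.689)/(4πk) = 0.02791/(4π·172) = 1.291×10^-5 K/W
  R_expanded polystyrene = (1/0.689 − 1/1.42)/(4πk) = 0.7472/(4π·0.0382) = 1.556 K/W
  R_fibreglass batt = (1/1.42 − 1/1.98)/(4πk) = 0.1992/(4π·0.0326) = 0.4862 K/W
ΣR = 1.291×10^-5 + 1.556 + 0.4862 = 2.042 K/W
Q = ΔT/ΣR = (57 °C − 20 °C)/2.042 = 18.12 W
From the inner boundary to the expanded polystyrene/fibreglass batt interface, ΣR_partial = 1.556 K/W.
T_interface = T_in − Q·ΣR_partial = 57 °C − (18.12)(1.556) = 28.8 °C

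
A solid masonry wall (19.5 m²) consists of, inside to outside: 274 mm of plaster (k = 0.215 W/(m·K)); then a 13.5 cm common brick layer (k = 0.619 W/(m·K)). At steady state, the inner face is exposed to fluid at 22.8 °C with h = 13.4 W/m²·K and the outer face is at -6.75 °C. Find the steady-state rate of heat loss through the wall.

Q = 368 W

Resistance network (inner→outer):
  R_conv,in = 1/(hA) = 1/(13.4·19.5) = 0.003827 K/W
  R_plaster = L/(kA) = 0.274/(0.215·19.5) = 0.06535 K/W
  R_common brick = L/(kA) = 0.135/(0.619·19.5) = 0.01118 K/W
ΣR = 0.003827 + 0.06535 + 0.01118 = 0.08036 K/W
Q = ΔT/ΣR = (22.8 °C − -6.75 °C)/0.08036 = 368 W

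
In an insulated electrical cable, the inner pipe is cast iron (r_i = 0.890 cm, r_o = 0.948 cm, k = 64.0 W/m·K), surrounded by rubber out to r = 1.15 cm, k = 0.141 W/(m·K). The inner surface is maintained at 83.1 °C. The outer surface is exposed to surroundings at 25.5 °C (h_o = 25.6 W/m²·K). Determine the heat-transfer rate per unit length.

Treat each layer as a resistance in series:
  R'_cast iron = ln(0.00948/0.00890)/(2πk) = 0.06313/(2π·64.0) = 1.570×10^-4 m·K/W
  R'_rubber = ln(0.0115/0.00948)/(2πk) = 0.1932/(2π·0.141) = 0.2180 m·K/W
  R'_conv,out = 1/(2πr h) = 1/(2π·0.0115·25.6) = 0.5406 m·K/W
ΣR = 1.570×10^-4 + 0.2180 + 0.5406 = 0.7588 m·K/W
Q' = ΔT/ΣR = (83.1 °C − 25.5 °C)/0.7588 = 75.9 W/m

Q' = 75.9 W/m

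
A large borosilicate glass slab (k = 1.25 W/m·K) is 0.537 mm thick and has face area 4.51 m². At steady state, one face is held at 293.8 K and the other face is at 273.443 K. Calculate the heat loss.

Q = 2.14×10^5 W

Q = kA·ΔT/L = 1.25 × 4.51 × |293.8 K − 273.443 K| / 5.37×10^-4 = 2.14×10^5 W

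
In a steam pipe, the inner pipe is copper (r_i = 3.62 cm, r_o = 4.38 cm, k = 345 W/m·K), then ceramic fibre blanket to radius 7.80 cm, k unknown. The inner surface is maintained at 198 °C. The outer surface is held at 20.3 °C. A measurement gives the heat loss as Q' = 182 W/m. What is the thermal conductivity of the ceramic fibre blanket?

k = 0.0941 W/m·K

ΣR = ΔT/Q' = |198 − 20.3|/182 = 0.9764 m·K/W
Known resistances:
  R'_copper = ln(0.0438/0.0362)/(2πk) = 0.1906/(2π·345) = 8.792×10^-5 m·K/W
R_ceramic fibre blanket = ΣR − ΣR_known = 0.9764 − 8.792×10^-5 = 0.9763 m·K/W
ln(r₂/r₁)/(2πk) = 0.9763 ⇒ k = 0.5771/(2π·0.9763) = 0.0941 W/m·K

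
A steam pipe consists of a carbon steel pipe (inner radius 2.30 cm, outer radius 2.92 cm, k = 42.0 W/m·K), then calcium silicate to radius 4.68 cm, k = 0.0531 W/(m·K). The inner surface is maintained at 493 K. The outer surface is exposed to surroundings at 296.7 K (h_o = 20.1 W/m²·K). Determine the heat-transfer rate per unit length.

Resistance network (inner→outer):
  R'_carbon steel = ln(0.0292/0.0230)/(2πk) = 0.2387/(2π·42.0) = 9.044×10^-4 m·K/W
  R'_calcium silicate = ln(0.0468/0.0292)/(2πk) = 0.4717/(2π·0.0531) = 1.414 m·K/W
  R'_conv,out = 1/(2πr h) = 1/(2π·0.0468·20.1) = 0.1692 m·K/W
ΣR = 9.044×10^-4 + 1.414 + 0.1692 = 1.584 m·K/W
Q' = ΔT/ΣR = (493 K − 296.7 K)/1.584 = 124 W/m

Q' = 124 W/m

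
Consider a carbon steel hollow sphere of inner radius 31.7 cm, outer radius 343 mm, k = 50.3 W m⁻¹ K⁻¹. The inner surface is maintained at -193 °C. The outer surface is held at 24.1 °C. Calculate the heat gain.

Q = 4πk·ΔT/(1/r₁ − 1/r₂) = 4π × 50.3 × 217.1 / (1/0.317 − 1/0.343) = 5.74×10^5 W

Q = 574 kW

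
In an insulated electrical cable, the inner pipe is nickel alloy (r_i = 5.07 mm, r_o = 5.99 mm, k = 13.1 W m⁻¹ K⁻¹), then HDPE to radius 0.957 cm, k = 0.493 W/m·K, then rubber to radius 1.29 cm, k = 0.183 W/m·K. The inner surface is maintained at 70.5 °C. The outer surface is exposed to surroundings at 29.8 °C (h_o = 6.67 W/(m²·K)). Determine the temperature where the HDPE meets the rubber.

T = 67.7 °C

Treat each layer as a resistance in series:
  R'_nickel alloy = ln(0.00599/0.00507)/(2πk) = 0.1668/(2π·13.1) = 0.002026 m·K/W
  R'_HDPE = ln(0.00957/0.00599)/(2πk) = 0.4685/(2π·0.493) = 0.1513 m·K/W
  R'_rubber = ln(0.0129/0.00957)/(2πk) = 0.2986/(2π·0.183) = 0.2597 m·K/W
  R'_conv,out = 1/(2πr h) = 1/(2π·0.0129·6.67) = 1.850 m·K/W
ΣR = 0.002026 + 0.1513 + 0.2597 + 1.850 = 2.263 m·K/W
Q' = ΔT/ΣR = (70.5 °C − 29.8 °C)/2.263 = 17.98 W/m
From the inner boundary to the HDPE/rubber interface, ΣR_partial = 0.1533 m·K/W.
T_interface = T_in − Q'·ΣR_partial = 70.5 °C − (17.98)(0.1533) = 67.7 °C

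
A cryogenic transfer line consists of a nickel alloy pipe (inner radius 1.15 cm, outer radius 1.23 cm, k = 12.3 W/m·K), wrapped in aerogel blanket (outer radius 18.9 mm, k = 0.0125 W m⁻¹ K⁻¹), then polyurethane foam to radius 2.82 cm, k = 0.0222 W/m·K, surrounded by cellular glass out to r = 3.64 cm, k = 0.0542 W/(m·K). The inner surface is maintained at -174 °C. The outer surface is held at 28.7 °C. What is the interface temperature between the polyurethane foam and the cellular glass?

T = 12.0 °C

Series thermal resistances, inner to outer:
  R'_nickel alloy = ln(0.0123/0.0115)/(2πk) = 0.06725/(2π·12.3) = 8.702×10^-4 m·K/W
  R'_aerogel blanket = ln(0.0189/0.0123)/(2πk) = 0.4296/(2π·0.0125) = 5.469 m·K/W
  R'_polyurethane foam = ln(0.0282/0.0189)/(2πk) = 0.4002/(2π·0.0222) = 2.869 m·K/W
  R'_cellular glass = ln(0.0364/0.0282)/(2πk) = 0.2552/(2π·0.0542) = 0.7495 m·K/W
ΣR = 8.702×10^-4 + 5.469 + 2.869 + 0.7495 = 9.088 m·K/W
Q' = ΔT/ΣR = (-174 °C − 28.7 °C)/9.088 = -22.30 W/m
From the inner boundary to the polyurethane foam/cellular glass interface, ΣR_partial = 8.339 m·K/W.
T_interface = T_in − Q'·ΣR_partial = -174 °C − (-22.30)(8.339) = 12.0 °C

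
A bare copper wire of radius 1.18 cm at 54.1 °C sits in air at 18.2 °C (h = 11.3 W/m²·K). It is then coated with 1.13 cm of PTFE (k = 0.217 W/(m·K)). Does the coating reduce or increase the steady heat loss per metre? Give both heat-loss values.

increases: 30.1 → 32.6 W/m

Critical radius for a cylinder: r_cr = k/h = 0.0192 m = 1.92 cm.
Outer radius after coating: r₂ = 0.0118 + 0.0113 = 0.0231 m.
r₁ < r_cr < r₂: heat loss rises to a maximum at r_cr then falls. Whether the coating helps depends on whether Q(r₂) has dropped back below Q(r₁).
Bare: R = 1/(2πr₁h) = 1.194 m·K/W; Q = 35.9/1.194 = 30.1 W/m.
Coated: R = R_cond + R_conv = 1.102 m·K/W; Q = 35.9/1.102 = 32.6 W/m.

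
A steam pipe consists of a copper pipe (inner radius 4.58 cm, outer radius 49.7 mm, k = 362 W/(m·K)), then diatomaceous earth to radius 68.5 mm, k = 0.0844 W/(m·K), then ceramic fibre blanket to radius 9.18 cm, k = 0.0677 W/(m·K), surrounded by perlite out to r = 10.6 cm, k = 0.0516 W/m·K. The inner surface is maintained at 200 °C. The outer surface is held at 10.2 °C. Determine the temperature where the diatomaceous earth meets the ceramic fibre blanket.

Series thermal resistances, inner to outer:
  R'_copper = ln(0.0497/0.0458)/(2πk) = 0.08172/(2π·362) = 3.593×10^-5 m·K/W
  R'_diatomaceous earth = ln(0.0685/0.0497)/(2πk) = 0.3208/(2π·0.0844) = 0.6050 m·K/W
  R'_ceramic fibre blanket = ln(0.0918/0.0685)/(2πk) = 0.2928/(2π·0.0677) = 0.6883 m·K/W
  R'_perlite = ln(0.106/0.0918)/(2πk) = 0.1438/(2π·0.0516) = 0.4436 m·K/W
ΣR = 3.593×10^-5 + 0.6050 + 0.6883 + 0.4436 = 1.737 m·K/W
Q' = ΔT/ΣR = (200 °C − 10.2 °C)/1.737 = 109.3 W/m
From the inner boundary to the diatomaceous earth/ceramic fibre blanket interface, ΣR_partial = 0.6050 m·K/W.
T_interface = T_in − Q'·ΣR_partial = 200 °C − (109.3)(0.6050) = 134 °C

T = 134 °C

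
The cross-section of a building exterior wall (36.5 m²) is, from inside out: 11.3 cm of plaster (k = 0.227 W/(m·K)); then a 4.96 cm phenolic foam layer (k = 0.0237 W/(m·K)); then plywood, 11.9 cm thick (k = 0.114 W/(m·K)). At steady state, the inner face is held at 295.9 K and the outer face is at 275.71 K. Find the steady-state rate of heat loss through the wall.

Q = 203 W

Treat each layer as a resistance in series:
  R_plaster = L/(kA) = 0.113/(0.227·36.5) = 0.01364 K/W
  R_phenolic foam = L/(kA) = 0.0496/(0.0237·36.5) = 0.05734 K/W
  R_plywood = L/(kA) = 0.119/(0.114·36.5) = 0.02860 K/W
ΣR = 0.01364 + 0.05734 + 0.02860 = 0.09958 K/W
Q = ΔT/ΣR = (295.9 K − 275.71 K)/0.09958 = 203 W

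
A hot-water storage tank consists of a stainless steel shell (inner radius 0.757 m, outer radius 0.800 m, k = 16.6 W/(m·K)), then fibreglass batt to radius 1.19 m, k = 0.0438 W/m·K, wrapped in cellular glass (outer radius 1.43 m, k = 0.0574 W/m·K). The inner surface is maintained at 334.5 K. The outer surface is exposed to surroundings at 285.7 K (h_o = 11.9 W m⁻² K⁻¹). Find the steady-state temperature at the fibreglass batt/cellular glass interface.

Series thermal resistances, inner to outer:
  R_stainless steel = (1/0.757 − 1/0.800)/(4πk) = 0.07100/(4π·16.6) = 3.404×10^-4 K/W
  R_fibreglass batt = (1/0.800 − 1/1.19)/(4πk) = 0.4097/(4π·0.0438) = 0.7443 K/W
  R_cellular glass = (1/1.19 − 1/1.43)/(4πk) = 0.1410/(4π·0.0574) = 0.1955 K/W
  R_conv,out = 1/(4πr²h) = 1/(4π·1.43²·11.9) = 0.003270 K/W
ΣR = 3.404×10^-4 + 0.7443 + 0.1955 + 0.003270 = 0.9434 K/W
Q = ΔT/ΣR = (334.5 K − 285.7 K)/0.9434 = 51.73 W
From the inner boundary to the fibreglass batt/cellular glass interface, ΣR_partial = 0.7446 K/W.
T_interface = T_in − Q·ΣR_partial = 334.5 K − (51.73)(0.7446) = 296.0 K

T = 296.0 K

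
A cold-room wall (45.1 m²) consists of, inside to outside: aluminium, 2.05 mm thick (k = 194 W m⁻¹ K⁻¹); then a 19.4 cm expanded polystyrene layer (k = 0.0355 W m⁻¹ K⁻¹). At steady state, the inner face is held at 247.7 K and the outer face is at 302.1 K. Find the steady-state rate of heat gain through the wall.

Q = 449 W

Treat each layer as a resistance in series:
  R_aluminium = L/(kA) = 0.00205/(194·45.1) = 2.343×10^-7 K/W
  R_expanded polystyrene = L/(kA) = 0.194/(0.0355·45.1) = 0.1212 K/W
ΣR = 2.343×10^-7 + 0.1212 = 0.1212 K/W
Q = ΔT/ΣR = (247.7 K − 302.1 K)/0.1212 = -449 W
(Negative Q ⇒ heat flows inward; heat gain = 449 W.)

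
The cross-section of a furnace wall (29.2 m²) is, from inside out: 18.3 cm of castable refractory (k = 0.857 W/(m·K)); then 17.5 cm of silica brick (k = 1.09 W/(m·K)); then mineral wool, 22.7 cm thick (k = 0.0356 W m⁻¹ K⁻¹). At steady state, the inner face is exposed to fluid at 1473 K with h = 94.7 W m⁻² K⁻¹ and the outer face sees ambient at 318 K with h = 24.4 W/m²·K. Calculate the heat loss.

Series thermal resistances, inner to outer:
  R_conv,in = 1/(hA) = 1/(94.7·29.2) = 3.616×10^-4 K/W
  R_castable refractory = L/(kA) = 0.183/(0.857·29.2) = 0.007313 K/W
  R_silica brick = L/(kA) = 0.175/(1.09·29.2) = 0.005498 K/W
  R_mineral wool = L/(kA) = 0.227/(0.0356·29.2) = 0.2184 K/W
  R_conv,out = 1/(hA) = 1/(24.4·29.2) = 0.001404 K/W
ΣR = 3.616×10^-4 + 0.007313 + 0.005498 + 0.2184 + 0.001404 = 0.2330 K/W
Q = ΔT/ΣR = (1473 K − 318 K)/0.2330 = 4960 W

Q = 4960 W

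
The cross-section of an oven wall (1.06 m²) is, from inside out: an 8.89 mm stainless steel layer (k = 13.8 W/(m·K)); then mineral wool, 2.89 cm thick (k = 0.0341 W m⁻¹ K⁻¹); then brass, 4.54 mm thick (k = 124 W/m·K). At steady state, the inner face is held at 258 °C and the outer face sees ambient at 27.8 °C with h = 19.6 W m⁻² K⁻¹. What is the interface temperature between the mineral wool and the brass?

Treat each layer as a resistance in series:
  R_stainless steel = L/(kA) = 0.00889/(13.8·1.06) = 6.077×10^-4 K/W
  R_mineral wool = L/(kA) = 0.0289/(0.0341·1.06) = 0.7995 K/W
  R_brass = L/(kA) = 0.00454/(124·1.06) = 3.454×10^-5 K/W
  R_conv,out = 1/(hA) = 1/(19.6·1.06) = 0.04813 K/W
ΣR = 6.077×10^-4 + 0.7995 + 3.454×10^-5 + 0.04813 = 0.8483 K/W
Q = ΔT/ΣR = (258 °C − 27.8 °C)/0.8483 = 271.4 W
From the inner boundary to the mineral wool/brass interface, ΣR_partial = 0.8001 K/W.
T_interface = T_in − Q·ΣR_partial = 258 °C − (271.4)(0.8001) = 40.9 °C

T = 40.9 °C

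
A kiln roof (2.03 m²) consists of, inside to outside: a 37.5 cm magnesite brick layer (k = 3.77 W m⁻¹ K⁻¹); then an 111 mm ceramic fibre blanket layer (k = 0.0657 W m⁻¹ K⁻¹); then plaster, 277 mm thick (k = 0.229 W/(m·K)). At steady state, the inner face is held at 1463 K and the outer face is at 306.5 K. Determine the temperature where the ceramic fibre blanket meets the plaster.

T = 773 K

Treat each layer as a resistance in series:
  R_magnesite brick = L/(kA) = 0.375/(3.77·2.03) = 0.04900 K/W
  R_ceramic fibre blanket = L/(kA) = 0.111/(0.0657·2.03) = 0.8323 K/W
  R_plaster = L/(kA) = 0.277/(0.229·2.03) = 0.5959 K/W
ΣR = 0.04900 + 0.8323 + 0.5959 = 1.477 K/W
Q = ΔT/ΣR = (1463 K − 306.5 K)/1.477 = 783.0 W
From the inner boundary to the ceramic fibre blanket/plaster interface, ΣR_partial = 0.8813 K/W.
T_interface = T_in − Q·ΣR_partial = 1463 K − (783.0)(0.8813) = 773 K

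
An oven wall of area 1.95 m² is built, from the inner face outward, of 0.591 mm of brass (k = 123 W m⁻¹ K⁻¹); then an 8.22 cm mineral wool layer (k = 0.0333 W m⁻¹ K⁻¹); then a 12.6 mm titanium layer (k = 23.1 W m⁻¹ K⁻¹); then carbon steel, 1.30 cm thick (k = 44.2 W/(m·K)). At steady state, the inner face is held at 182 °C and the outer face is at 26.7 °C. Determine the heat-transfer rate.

Treat each layer as a resistance in series:
  R_brass = L/(kA) = 5.91×10^-4/(123·1.95) = 2.464×10^-6 K/W
  R_mineral wool = L/(kA) = 0.0822/(0.0333·1.95) = 1.266 K/W
  R_titanium = L/(kA) = 0.0126/(23.1·1.95) = 2.797×10^-4 K/W
  R_carbon steel = L/(kA) = 0.0130/(44.2·1.95) = 1.508×10^-4 K/W
ΣR = 2.464×10^-6 + 1.266 + 2.797×10^-4 + 1.508×10^-4 = 1.266 K/W
Q = ΔT/ΣR = (182 °C − 26.7 °C)/1.266 = 123 W

Q = 123 W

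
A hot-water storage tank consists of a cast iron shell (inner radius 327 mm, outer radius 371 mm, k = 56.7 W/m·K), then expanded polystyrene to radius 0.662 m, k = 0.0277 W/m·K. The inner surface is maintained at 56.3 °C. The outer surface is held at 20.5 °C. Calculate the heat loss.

Q = 10.5 W

Resistance network (inner→outer):
  R_cast iron = (1/0.327 − 1/0.371)/(4πk) = 0.3627/(4π·56.7) = 5.090×10^-4 K/W
  R_expanded polystyrene = (1/0.371 − 1/0.662)/(4πk) = 1.185/(4π·0.0277) = 3.404 K/W
ΣR = 5.090×10^-4 + 3.404 = 3.405 K/W
Q = ΔT/ΣR = (56.3 °C − 20.5 °C)/3.405 = 10.5 W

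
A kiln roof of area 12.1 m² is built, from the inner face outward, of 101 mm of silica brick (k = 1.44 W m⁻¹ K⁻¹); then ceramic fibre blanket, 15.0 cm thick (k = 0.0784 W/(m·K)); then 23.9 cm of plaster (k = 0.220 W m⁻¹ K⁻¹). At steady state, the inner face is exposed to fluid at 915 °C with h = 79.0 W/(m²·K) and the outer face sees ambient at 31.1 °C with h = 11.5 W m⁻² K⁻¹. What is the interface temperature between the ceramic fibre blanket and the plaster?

T = 358 °C

Series thermal resistances, inner to outer:
  R_conv,in = 1/(hA) = 1/(79.0·12.1) = 0.001046 K/W
  R_silica brick = L/(kA) = 0.101/(1.44·12.1) = 0.005797 K/W
  R_ceramic fibre blanket = L/(kA) = 0.150/(0.0784·12.1) = 0.1581 K/W
  R_plaster = L/(kA) = 0.239/(0.220·12.1) = 0.08978 K/W
  R_conv,out = 1/(hA) = 1/(11.5·12.1) = 0.007186 K/W
ΣR = 0.001046 + 0.005797 + 0.1581 + 0.08978 + 0.007186 = 0.2619 K/W
Q = ΔT/ΣR = (915 °C − 31.1 °C)/0.2619 = 3375 W
From the inner boundary to the ceramic fibre blanket/plaster interface, ΣR_partial = 0.1649 K/W.
T_interface = T_in − Q·ΣR_partial = 915 °C − (3375)(0.1649) = 358 °C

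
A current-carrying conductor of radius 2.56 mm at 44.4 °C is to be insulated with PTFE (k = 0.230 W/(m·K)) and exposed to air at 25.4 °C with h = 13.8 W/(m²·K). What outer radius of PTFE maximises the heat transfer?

r_cr = 1.67 cm

For a cylinder, r_cr = k_ins/h = 0.230/13.8 = 0.0167 m = 1.67 cm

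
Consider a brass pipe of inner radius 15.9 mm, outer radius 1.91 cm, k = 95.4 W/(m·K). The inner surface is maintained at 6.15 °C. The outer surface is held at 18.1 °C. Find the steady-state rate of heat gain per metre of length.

Q' = 2πk·ΔT/ln(r₂/r₁) = 2π × 95.4 × 11.95 / ln(0.0191/0.0159) = 39100 W/m

Q' = 39100 W/m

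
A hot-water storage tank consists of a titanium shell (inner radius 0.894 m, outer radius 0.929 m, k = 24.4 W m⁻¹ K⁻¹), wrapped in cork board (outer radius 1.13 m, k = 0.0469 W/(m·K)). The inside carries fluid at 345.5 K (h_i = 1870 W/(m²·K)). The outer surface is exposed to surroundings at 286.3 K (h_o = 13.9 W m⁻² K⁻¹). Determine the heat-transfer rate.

Resistance network (inner→outer):
  R_conv,in = 1/(4πr²h) = 1/(4π·0.894²·1870) = 5.324×10^-5 K/W
  R_titanium = (1/0.894 − 1/0.929)/(4πk) = 0.04214/(4π·24.4) = 1.374×10^-4 K/W
  R_cork board = (1/0.929 − 1/1.13)/(4πk) = 0.1915/(4π·0.0469) = 0.3249 K/W
  R_conv,out = 1/(4πr²h) = 1/(4π·1.13²·13.9) = 0.004484 K/W
ΣR = 5.324×10^-5 + 1.374×10^-4 + 0.3249 + 0.004484 = 0.3296 K/W
Q = ΔT/ΣR = (345.5 K − 286.3 K)/0.3296 = 180 W

Q = 180 W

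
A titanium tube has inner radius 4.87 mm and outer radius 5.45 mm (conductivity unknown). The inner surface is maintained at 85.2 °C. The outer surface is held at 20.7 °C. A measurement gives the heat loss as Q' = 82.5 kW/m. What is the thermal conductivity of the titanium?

ΣR = ΔT/Q' = |85.2 − 20.7|/82500 = 7.818×10^-4 m·K/W
ln(r₂/r₁)/(2πk) = 7.818×10^-4 ⇒ k = 0.1125/(2π·7.818×10^-4) = 22.9 W/m·K

k = 22.9 W/m·K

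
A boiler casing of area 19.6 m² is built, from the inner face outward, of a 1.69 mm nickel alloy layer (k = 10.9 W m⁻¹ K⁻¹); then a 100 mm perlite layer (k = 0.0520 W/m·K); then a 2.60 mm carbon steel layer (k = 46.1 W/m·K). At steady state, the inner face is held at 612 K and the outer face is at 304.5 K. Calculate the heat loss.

Treat each layer as a resistance in series:
  R_nickel alloy = L/(kA) = 0.00169/(10.9·19.6) = 7.911×10^-6 K/W
  R_perlite = L/(kA) = 0.100/(0.0520·19.6) = 0.09812 K/W
  R_carbon steel = L/(kA) = 0.00260/(46.1·19.6) = 2.878×10^-6 K/W
ΣR = 7.911×10^-6 + 0.09812 + 2.878×10^-6 = 0.09813 K/W
Q = ΔT/ΣR = (612 K − 304.5 K)/0.09813 = 3130 W

Q = 3.13 kW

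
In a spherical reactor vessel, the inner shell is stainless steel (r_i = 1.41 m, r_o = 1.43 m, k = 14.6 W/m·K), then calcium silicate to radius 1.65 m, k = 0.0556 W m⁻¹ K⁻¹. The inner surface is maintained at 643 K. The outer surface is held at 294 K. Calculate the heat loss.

Resistance network (inner→outer):
  R_stainless steel = (1/1.41 − 1/1.43)/(4πk) = 0.009919/(4π·14.6) = 5.406×10^-5 K/W
  R_calcium silicate = (1/1.43 − 1/1.65)/(4πk) = 0.09324/(4π·0.0556) = 0.1334 K/W
ΣR = 5.406×10^-5 + 0.1334 = 0.1335 K/W
Q = ΔT/ΣR = (643 K − 294 K)/0.1335 = 2610 W

Q = 2610 W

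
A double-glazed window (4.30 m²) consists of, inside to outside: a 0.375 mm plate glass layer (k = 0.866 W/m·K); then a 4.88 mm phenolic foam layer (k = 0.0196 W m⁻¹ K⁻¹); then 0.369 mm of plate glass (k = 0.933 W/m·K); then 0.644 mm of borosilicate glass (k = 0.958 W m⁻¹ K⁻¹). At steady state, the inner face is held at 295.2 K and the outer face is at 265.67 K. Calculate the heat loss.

Q = 507 W

Treat each layer as a resistance in series:
  R_plate glass = L/(kA) = 3.75×10^-4/(0.866·4.30) = 1.007×10^-4 K/W
  R_phenolic foam = L/(kA) = 0.00488/(0.0196·4.30) = 0.05790 K/W
  R_plate glass = L/(kA) = 3.69×10^-4/(0.933·4.30) = 9.198×10^-5 K/W
  R_borosilicate glass = L/(kA) = 6.44×10^-4/(0.958·4.30) = 1.563×10^-4 K/W
ΣR = 1.007×10^-4 + 0.05790 + 9.198×10^-5 + 1.563×10^-4 = 0.05825 K/W
Q = ΔT/ΣR = (295.2 K − 265.67 K)/0.05825 = 507 W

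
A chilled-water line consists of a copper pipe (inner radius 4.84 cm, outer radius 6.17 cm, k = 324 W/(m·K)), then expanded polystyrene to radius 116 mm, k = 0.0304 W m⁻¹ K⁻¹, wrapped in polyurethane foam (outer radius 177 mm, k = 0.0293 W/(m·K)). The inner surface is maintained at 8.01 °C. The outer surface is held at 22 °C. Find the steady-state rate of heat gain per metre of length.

Q' = 2.50 W/m

Resistance network (inner→outer):
  R'_copper = ln(0.0617/0.0484)/(2πk) = 0.2428/(2π·324) = 1.193×10^-4 m·K/W
  R'_expanded polystyrene = ln(0.116/0.0617)/(2πk) = 0.6313/(2π·0.0304) = 3.305 m·K/W
  R'_polyurethane foam = ln(0.177/0.116)/(2πk) = 0.4226/(2π·0.0293) = 2.295 m·K/W
ΣR = 1.193×10^-4 + 3.305 + 2.295 = 5.600 m·K/W
Q' = ΔT/ΣR = (8.01 °C − 22 °C)/5.600 = -2.50 W/m
(Negative Q' ⇒ heat flows inward; heat gain = 2.50 W/m.)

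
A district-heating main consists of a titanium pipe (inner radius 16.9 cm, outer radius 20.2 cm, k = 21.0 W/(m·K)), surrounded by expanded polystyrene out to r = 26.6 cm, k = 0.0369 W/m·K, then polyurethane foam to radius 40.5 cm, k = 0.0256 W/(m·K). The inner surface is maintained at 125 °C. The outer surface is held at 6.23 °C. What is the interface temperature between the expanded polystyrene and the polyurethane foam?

T = 87.9 °C

Resistance network (inner→outer):
  R'_titanium = ln(0.202/0.169)/(2πk) = 0.1784/(2π·21.0) = 0.001352 m·K/W
  R'_expanded polystyrene = ln(0.266/0.202)/(2πk) = 0.2752/(2π·0.0369) = 1.187 m·K/W
  R'_polyurethane foam = ln(0.405/0.266)/(2πk) = 0.4204/(2π·0.0256) = 2.614 m·K/W
ΣR = 0.001352 + 1.187 + 2.614 = 3.802 m·K/W
Q' = ΔT/ΣR = (125 °C − 6.23 °C)/3.802 = 31.24 W/m
From the inner boundary to the expanded polystyrene/polyurethane foam interface, ΣR_partial = 1.188 m·K/W.
T_interface = T_in − Q'·ΣR_partial = 125 °C − (31.24)(1.188) = 87.9 °C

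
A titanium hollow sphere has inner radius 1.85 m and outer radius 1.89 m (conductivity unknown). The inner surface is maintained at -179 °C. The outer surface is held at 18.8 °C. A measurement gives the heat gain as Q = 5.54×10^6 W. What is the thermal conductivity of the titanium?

ΣR = ΔT/Q = |-179 − 18.8|/5.54×10^6 = 3.570×10^-5 K/W
(1/r₁−1/r₂)/(4πk) = 3.570×10^-5 ⇒ k = 0.01144/(4π·3.570×10^-5) = 25.5 W/m·K

k = 25.5 W/m·K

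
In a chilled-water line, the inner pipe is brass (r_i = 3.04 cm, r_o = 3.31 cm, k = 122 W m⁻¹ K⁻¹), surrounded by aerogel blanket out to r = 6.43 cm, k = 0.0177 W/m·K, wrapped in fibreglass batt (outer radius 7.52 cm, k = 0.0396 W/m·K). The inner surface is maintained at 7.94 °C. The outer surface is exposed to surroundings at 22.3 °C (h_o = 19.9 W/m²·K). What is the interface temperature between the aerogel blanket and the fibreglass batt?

T = 20.7 °C

Series thermal resistances, inner to outer:
  R'_brass = ln(0.0331/0.0304)/(2πk) = 0.08509/(2π·122) = 1.110×10^-4 m·K/W
  R'_aerogel blanket = ln(0.0643/0.0331)/(2πk) = 0.6640/(2π·0.0177) = 5.971 m·K/W
  R'_fibreglass batt = ln(0.0752/0.0643)/(2πk) = 0.1566/(2π·0.0396) = 0.6294 m·K/W
  R'_conv,out = 1/(2πr h) = 1/(2π·0.0752·19.9) = 0.1064 m·K/W
ΣR = 1.110×10^-4 + 5.971 + 0.6294 + 0.1064 = 6.707 m·K/W
Q' = ΔT/ΣR = (7.94 °C − 22.3 °C)/6.707 = -2.141 W/m
From the inner boundary to the aerogel blanket/fibreglass batt interface, ΣR_partial = 5.971 m·K/W.
T_interface = T_in − Q'·ΣR_partial = 7.94 °C − (-2.141)(5.971) = 20.7 °C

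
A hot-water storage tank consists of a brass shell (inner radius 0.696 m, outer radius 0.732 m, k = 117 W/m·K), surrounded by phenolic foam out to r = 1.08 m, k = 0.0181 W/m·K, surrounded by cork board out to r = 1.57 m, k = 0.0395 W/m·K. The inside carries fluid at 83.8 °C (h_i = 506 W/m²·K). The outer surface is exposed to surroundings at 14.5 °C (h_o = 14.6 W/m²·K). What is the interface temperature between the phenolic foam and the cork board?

T = 30.6 °C

Resistance network (inner→outer):
  R_conv,in = 1/(4πr²h) = 1/(4π·0.696²·506) = 3.247×10^-4 K/W
  R_brass = (1/0.696 − 1/0.732)/(4πk) = 0.07066/(4π·117) = 4.806×10^-5 K/W
  R_phenolic foam = (1/0.732 − 1/1.08)/(4πk) = 0.4402/(4π·0.0181) = 1.935 K/W
  R_cork board = (1/1.08 − 1/1.57)/(4πk) = 0.2890/(4π·0.0395) = 0.5822 K/W
  R_conv,out = 1/(4πr²h) = 1/(4π·1.57²·14.6) = 0.002211 K/W
ΣR = 3.247×10^-4 + 4.806×10^-5 + 1.935 + 0.5822 + 0.002211 = 2.520 K/W
Q = ΔT/ΣR = (83.8 °C − 14.5 °C)/2.520 = 27.50 W
From the inner boundary to the phenolic foam/cork board interface, ΣR_partial = 1.935 K/W.
T_interface = T_in − Q·ΣR_partial = 83.8 °C − (27.50)(1.935) = 30.6 °C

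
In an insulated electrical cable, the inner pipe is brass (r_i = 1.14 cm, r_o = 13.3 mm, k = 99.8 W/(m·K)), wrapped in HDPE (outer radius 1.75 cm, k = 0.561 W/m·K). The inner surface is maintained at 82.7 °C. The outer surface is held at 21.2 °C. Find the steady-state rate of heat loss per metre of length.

Treat each layer as a resistance in series:
  R'_brass = ln(0.0133/0.0114)/(2πk) = 0.1542/(2π·99.8) = 2.458×10^-4 m·K/W
  R'_HDPE = ln(0.0175/0.0133)/(2πk) = 0.2744/(2π·0.561) = 0.07786 m·K/W
ΣR = 2.458×10^-4 + 0.07786 = 0.07811 m·K/W
Q' = ΔT/ΣR = (82.7 °C − 21.2 °C)/0.07811 = 787 W/m

Q' = 787 W/m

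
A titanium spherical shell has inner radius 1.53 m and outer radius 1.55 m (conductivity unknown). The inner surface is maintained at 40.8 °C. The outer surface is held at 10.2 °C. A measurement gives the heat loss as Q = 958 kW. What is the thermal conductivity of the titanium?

ΣR = ΔT/Q = |40.8 − 10.2|/9.58×10^5 = 3.194×10^-5 K/W
(1/r₁−1/r₂)/(4πk) = 3.194×10^-5 ⇒ k = 0.008433/(4π·3.194×10^-5) = 21.0 W/m·K

k = 21.0 W/m·K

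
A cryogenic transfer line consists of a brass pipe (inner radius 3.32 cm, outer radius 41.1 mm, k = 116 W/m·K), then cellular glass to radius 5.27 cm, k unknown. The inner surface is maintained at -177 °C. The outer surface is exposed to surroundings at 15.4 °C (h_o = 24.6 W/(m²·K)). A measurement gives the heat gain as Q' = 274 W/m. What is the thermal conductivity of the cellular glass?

ΣR = ΔT/Q' = |-177 − 15.4|/274 = 0.7022 m·K/W
Known resistances:
  R'_brass = ln(0.0411/0.0332)/(2πk) = 0.2135/(2π·116) = 2.929×10^-4 m·K/W
  R'_conv,out = 1/(2πr h) = 1/(2π·0.0527·24.6) = 0.1228 m·K/W
R_cellular glass = ΣR − ΣR_known = 0.7022 − 0.1231 = 0.5791 m·K/W
ln(r₂/r₁)/(2πk) = 0.5791 ⇒ k = 0.2486/(2π·0.5791) = 0.0683 W/m·K

k = 0.0683 W/m·K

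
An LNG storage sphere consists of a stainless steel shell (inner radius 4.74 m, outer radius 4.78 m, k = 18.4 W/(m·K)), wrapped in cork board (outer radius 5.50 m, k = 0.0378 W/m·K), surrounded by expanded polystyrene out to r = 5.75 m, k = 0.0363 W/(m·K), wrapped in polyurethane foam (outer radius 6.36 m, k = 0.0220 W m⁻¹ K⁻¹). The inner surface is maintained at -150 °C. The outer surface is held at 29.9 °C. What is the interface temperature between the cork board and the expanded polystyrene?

Resistance network (inner→outer):
  R_stainless steel = (1/4.74 − 1/4.78)/(4πk) = 0.001765/(4π·18.4) = 7.635×10^-6 K/W
  R_cork board = (1/4.78 − 1/5.50)/(4πk) = 0.02739/(4π·0.0378) = 0.05766 K/W
  R_expanded polystyrene = (1/5.50 − 1/5.75)/(4πk) = 0.007905/(4π·0.0363) = 0.01733 K/W
  R_polyurethane foam = (1/5.75 − 1/6.36)/(4πk) = 0.01668/(4π·0.0220) = 0.06034 K/W
ΣR = 7.635×10^-6 + 0.05766 + 0.01733 + 0.06034 = 0.1353 K/W
Q = ΔT/ΣR = (-150 °C − 29.9 °C)/0.1353 = -1330 W
From the inner boundary to the cork board/expanded polystyrene interface, ΣR_partial = 0.05767 K/W.
T_interface = T_in − Q·ΣR_partial = -150 °C − (-1330)(0.05767) = -73.3 °C

T = -73.3 °C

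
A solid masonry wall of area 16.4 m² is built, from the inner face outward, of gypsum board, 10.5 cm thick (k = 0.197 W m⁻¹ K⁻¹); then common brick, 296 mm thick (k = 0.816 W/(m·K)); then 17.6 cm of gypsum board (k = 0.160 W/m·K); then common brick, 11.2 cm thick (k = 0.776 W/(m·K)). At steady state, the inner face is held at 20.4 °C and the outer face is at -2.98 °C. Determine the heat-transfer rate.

Q = 179 W

Resistance network (inner→outer):
  R_gypsum board = L/(kA) = 0.105/(0.197·16.4) = 0.03250 K/W
  R_common brick = L/(kA) = 0.296/(0.816·16.4) = 0.02212 K/W
  R_gypsum board = L/(kA) = 0.176/(0.160·16.4) = 0.06707 K/W
  R_common brick = L/(kA) = 0.112/(0.776·16.4) = 0.008801 K/W
ΣR = 0.03250 + 0.02212 + 0.06707 + 0.008801 = 0.1305 K/W
Q = ΔT/ΣR = (20.4 °C − -2.98 °C)/0.1305 = 179 W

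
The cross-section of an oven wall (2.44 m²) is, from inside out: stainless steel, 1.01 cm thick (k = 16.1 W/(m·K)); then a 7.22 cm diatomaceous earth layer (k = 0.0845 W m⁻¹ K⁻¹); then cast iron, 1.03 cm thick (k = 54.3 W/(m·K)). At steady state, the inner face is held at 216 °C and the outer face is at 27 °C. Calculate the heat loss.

Q = 539 W

Treat each layer as a resistance in series:
  R_stainless steel = L/(kA) = 0.0101/(16.1·2.44) = 2.571×10^-4 K/W
  R_diatomaceous earth = L/(kA) = 0.0722/(0.0845·2.44) = 0.3502 K/W
  R_cast iron = L/(kA) = 0.0103/(54.3·2.44) = 7.774×10^-5 K/W
ΣR = 2.571×10^-4 + 0.3502 + 7.774×10^-5 = 0.3505 K/W
Q = ΔT/ΣR = (216 °C − 27 °C)/0.3505 = 539 W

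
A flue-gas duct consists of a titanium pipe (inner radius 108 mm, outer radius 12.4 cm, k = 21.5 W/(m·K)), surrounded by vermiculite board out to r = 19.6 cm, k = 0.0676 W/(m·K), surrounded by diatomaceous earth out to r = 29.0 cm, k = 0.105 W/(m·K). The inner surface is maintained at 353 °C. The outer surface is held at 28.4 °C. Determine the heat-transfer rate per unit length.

Q' = 194 W/m

Resistance network (inner→outer):
  R'_titanium = ln(0.124/0.108)/(2πk) = 0.1382/(2π·21.5) = 0.001023 m·K/W
  R'_vermiculite board = ln(0.196/0.124)/(2πk) = 0.4578/(2π·0.0676) = 1.078 m·K/W
  R'_diatomaceous earth = ln(0.290/0.196)/(2πk) = 0.3918/(2π·0.105) = 0.5938 m·K/W
ΣR = 0.001023 + 1.078 + 0.5938 = 1.673 m·K/W
Q' = ΔT/ΣR = (353 °C − 28.4 °C)/1.673 = 194 W/m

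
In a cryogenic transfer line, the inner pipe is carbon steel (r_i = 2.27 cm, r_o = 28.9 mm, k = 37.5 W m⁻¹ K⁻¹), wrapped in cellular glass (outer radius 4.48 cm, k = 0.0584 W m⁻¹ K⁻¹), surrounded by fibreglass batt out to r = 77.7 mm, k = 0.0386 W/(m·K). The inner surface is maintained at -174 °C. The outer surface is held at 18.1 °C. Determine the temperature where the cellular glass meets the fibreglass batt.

T = -108 °C

Resistance network (inner→outer):
  R'_carbon steel = ln(0.0289/0.0227)/(2πk) = 0.2415/(2π·37.5) = 0.001025 m·K/W
  R'_cellular glass = ln(0.0448/0.0289)/(2πk) = 0.4384/(2π·0.0584) = 1.195 m·K/W
  R'_fibreglass batt = ln(0.0777/0.0448)/(2πk) = 0.5506/(2π·0.0386) = 2.270 m·K/W
ΣR = 0.001025 + 1.195 + 2.270 = 3.466 m·K/W
Q' = ΔT/ΣR = (-174 °C − 18.1 °C)/3.466 = -55.42 W/m
From the inner boundary to the cellular glass/fibreglass batt interface, ΣR_partial = 1.196 m·K/W.
T_interface = T_in − Q'·ΣR_partial = -174 °C − (-55.42)(1.196) = -108 °C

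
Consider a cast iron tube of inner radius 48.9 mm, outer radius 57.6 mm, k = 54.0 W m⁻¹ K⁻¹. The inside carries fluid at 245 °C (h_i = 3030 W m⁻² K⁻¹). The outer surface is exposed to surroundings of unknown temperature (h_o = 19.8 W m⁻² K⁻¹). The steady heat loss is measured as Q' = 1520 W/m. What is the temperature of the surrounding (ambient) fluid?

Sum the resistances:
  R'_conv,in = 1/(2πr h) = 1/(2π·0.0489·3030) = 0.001074 m·K/W
  R'_cast iron = ln(0.0576/0.0489)/(2πk) = 0.1637/(2π·54.0) = 4.826×10^-4 m·K/W
  R'_conv,out = 1/(2πr h) = 1/(2π·0.0576·19.8) = 0.1396 m·K/W
ΣR = 0.1411 m·K/W
ΔT = Q'·ΣR = 1520 × 0.1411 = 214.5 K
Heat flows outward, so T_out = T_in − ΔT = 245 − 214.5 = 30.5 °C

T_out = 30.5 °C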